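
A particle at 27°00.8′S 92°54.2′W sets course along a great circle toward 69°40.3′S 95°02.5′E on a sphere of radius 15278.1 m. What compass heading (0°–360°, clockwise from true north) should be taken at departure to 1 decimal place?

Δλ = -172.055° = -3.0029 rad.
y = sin Δλ · cos φ₂ = (-0.1382)(0.3474) = -0.0480
x = cos φ₁ sin φ₂ − sin φ₁ cos φ₂ cos Δλ = (0.8909)(-0.9377) − (-0.4542)(0.3474)(-0.9904) = -0.9917
θ = atan2(y, x) = -177.23°; adding 360° gives 182.8°.

182.8°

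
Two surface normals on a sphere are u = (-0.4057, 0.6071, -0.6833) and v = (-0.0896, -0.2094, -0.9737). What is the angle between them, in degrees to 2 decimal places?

u·v = 0.5746; |u| = 1.0000, |v| = 1.0000.
cos θ = (u·v)/(|u||v|) = 0.5745, so θ = 54.93°.

54.93°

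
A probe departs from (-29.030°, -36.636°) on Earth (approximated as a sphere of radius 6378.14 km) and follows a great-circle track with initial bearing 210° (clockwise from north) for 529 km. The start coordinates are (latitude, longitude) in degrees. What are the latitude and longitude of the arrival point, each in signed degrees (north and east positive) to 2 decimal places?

Angular distance δ = d/R = 529/6378.14 = 0.08294 rad; initial bearing θ = 3.6652 rad.
sin φ₂ = sin φ₁ cos δ + cos φ₁ sin δ cos θ = (-0.4853)(0.9966) + (0.8744)(0.0828)(-0.8660) = -0.5463, so φ₂ = -33.12°.
Δλ = atan2(sin θ sin δ cos φ₁, cos δ − sin φ₁ sin φ₂) = atan2(-0.0362, 0.7314) = -2.835°.
λ₂ = -36.636° − 2.835° = -39.47°.

-33.12°, -39.47°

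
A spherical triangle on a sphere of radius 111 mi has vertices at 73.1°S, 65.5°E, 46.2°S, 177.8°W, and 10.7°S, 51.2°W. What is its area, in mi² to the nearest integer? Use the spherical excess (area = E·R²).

12144 mi²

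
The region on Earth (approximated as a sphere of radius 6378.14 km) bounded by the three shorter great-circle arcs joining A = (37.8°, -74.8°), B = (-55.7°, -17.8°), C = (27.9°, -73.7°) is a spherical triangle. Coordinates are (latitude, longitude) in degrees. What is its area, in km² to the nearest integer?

Side lengths (central angles): a = 1.6783, b = 0.1735, c = 1.8378 rad; semiperimeter s = 1.8448.
By l'Huilier's theorem, tan(E/4) = √[tan(s/2) tan((s−a)/2) tan((s−b)/2) tan((s−c)/2)], giving spherical excess E = 0.0829 rad.
Area = E·R² = 0.0829 × (6378.14)² ≈ 3372989 km².

3372989 km²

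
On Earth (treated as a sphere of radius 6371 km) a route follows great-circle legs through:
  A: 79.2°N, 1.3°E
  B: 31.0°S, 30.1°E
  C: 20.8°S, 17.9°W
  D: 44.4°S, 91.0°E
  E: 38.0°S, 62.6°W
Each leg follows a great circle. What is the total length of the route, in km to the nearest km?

Leg A→B: central angle 1.9446 rad, distance 12389.1 km.
Leg B→C: central angle 0.7683 rad, distance 4895.1 km.
Leg C→D: central angle 1.5387 rad, distance 9802.9 km.
Leg D→E: central angle 1.6444 rad, distance 10476.5 km.
Total: 12389.1 + 4895.1 + 9802.9 + 10476.5 ≈ 37564 km.

37564 km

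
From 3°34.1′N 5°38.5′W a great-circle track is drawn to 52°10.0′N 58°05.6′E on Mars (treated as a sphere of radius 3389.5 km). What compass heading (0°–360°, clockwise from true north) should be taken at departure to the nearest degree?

With φ₁ = 0.0623, φ₂ = 0.9105, Δλ = 1.1124 rad, the forward-azimuth formula gives
θ = atan2( sin Δλ cos φ₂ , cos φ₁ sin φ₂ − sin φ₁ cos φ₂ cos Δλ ) = atan2(0.5500, 0.7714) = 35.49°.
So the initial bearing is 35°.

35°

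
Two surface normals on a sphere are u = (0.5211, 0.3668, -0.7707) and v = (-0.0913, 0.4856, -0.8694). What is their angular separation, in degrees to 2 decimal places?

u·v = 0.8006; |u| = 1.0000, |v| = 1.0000.
cos θ = (u·v)/(|u||v|) = 0.8006, so θ = 36.82°.

36.82°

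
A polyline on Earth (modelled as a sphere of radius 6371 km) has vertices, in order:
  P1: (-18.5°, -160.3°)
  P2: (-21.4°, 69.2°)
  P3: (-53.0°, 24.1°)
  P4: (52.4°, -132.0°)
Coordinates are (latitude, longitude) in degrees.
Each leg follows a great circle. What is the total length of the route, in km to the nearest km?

36630 km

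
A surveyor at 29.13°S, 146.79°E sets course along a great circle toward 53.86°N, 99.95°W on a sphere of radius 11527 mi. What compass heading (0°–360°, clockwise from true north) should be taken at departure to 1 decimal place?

42.5°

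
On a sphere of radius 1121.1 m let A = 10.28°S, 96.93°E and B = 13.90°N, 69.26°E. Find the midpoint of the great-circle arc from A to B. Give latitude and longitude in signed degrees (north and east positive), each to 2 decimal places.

1.86°, 83.19°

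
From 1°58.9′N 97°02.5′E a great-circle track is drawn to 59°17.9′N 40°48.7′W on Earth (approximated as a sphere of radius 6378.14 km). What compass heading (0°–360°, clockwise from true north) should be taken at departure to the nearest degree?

339°

With φ₁ = 0.0346, φ₂ = 1.0350, Δλ = -2.4060 rad, the forward-azimuth formula gives
θ = atan2( sin Δλ cos φ₂ , cos φ₁ sin φ₂ − sin φ₁ cos φ₂ cos Δλ ) = atan2(-0.3426, 0.8724) = -21.44°.
Adding 360° brings this into [0°, 360°): 339°.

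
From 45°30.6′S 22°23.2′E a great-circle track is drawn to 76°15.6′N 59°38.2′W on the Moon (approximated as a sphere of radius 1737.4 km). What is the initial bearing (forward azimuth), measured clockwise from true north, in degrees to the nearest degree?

342°

With φ₁ = -0.7943, φ₂ = 1.3310, Δλ = -1.4316 rad, the forward-azimuth formula gives
θ = atan2( sin Δλ cos φ₂ , cos φ₁ sin φ₂ − sin φ₁ cos φ₂ cos Δλ ) = atan2(-0.2352, 0.7042) = -18.47°.
Adding 360° brings this into [0°, 360°): 342°.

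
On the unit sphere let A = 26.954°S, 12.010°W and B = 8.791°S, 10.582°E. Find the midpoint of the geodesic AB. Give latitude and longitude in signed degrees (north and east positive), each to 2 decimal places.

Central angle δ = 0.4895 rad. Interpolating on the sphere with fraction f = 0.5:
P = [sin((1−f)δ)·A + sin(fδ)·B] / sin δ = 0.5154·A + 0.5154·B in Cartesian coordinates,
giving P = (0.9500, -0.0021, -0.3124), i.e. latitude -18.20°, longitude -0.12°.

-18.20°, -0.12°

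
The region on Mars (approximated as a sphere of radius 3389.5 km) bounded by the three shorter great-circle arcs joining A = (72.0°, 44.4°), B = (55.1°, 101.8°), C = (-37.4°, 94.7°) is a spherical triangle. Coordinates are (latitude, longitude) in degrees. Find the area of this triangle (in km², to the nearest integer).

Side lengths (central angles): a = 1.6179, b = 2.0052, c = 0.5048 rad; semiperimeter s = 2.0639.
By l'Huilier's theorem, tan(E/4) = √[tan(s/2) tan((s−a)/2) tan((s−b)/2) tan((s−c)/2)], giving spherical excess E = 0.4184 rad.
Area = E·R² = 0.4184 × (3389.5)² ≈ 4807227 km².

4807227 km²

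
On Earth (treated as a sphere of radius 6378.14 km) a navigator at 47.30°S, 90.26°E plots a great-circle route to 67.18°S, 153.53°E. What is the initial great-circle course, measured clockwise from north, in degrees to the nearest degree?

145°

With φ₁ = -0.8255, φ₂ = -1.1725, Δλ = 1.1043 rad, the forward-azimuth formula gives
θ = atan2( sin Δλ cos φ₂ , cos φ₁ sin φ₂ − sin φ₁ cos φ₂ cos Δλ ) = atan2(0.3464, -0.4969) = 145.12°.
So the initial bearing is 145°.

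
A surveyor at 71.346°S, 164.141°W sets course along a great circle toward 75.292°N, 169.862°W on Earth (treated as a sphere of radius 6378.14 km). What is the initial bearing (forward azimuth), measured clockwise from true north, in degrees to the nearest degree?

Δλ = -5.721° = -0.0999 rad.
y = sin Δλ · cos φ₂ = (-0.0997)(0.2539) = -0.0253
x = cos φ₁ sin φ₂ − sin φ₁ cos φ₂ cos Δλ = (0.3199)(0.9672) − (-0.9475)(0.2539)(0.9950) = 0.5487
θ = atan2(y, x) = -2.64°; adding 360° gives 357°.

357°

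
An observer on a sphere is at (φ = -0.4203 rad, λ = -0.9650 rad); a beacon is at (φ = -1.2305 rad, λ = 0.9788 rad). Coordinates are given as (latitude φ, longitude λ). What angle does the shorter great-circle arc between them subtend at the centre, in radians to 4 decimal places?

1.2937 rad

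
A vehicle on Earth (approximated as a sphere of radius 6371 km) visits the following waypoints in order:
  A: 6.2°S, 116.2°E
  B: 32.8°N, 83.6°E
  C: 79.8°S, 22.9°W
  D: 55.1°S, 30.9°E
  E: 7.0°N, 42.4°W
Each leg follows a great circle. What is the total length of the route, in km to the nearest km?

Leg A→B: central angle 0.8691 rad, distance 5537.2 km.
Leg B→C: central angle 2.1839 rad, distance 13913.7 km.
Leg C→D: central angle 0.5216 rad, distance 3323.0 km.
Leg D→E: central angle 1.5075 rad, distance 9604.4 km.
Total: 5537.2 + 13913.7 + 3323.0 + 9604.4 ≈ 32378 km.

32378 km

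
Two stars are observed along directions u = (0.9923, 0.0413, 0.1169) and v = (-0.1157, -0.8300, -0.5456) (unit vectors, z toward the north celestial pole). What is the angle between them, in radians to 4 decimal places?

u·v = -0.2129; |u| = 1.0000, |v| = 1.0000.
cos θ = (u·v)/(|u||v|) = -0.2129, so θ = 1.7853 rad.

1.7853 rad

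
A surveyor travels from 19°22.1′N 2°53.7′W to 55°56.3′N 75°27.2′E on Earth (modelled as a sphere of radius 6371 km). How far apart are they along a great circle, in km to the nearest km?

7514 km

Let φ₁ = 0.3380 rad, φ₂ = 0.9763 rad, and Δλ = 1.3674 rad.
cos c = sin φ₁ sin φ₂ + cos φ₁ cos φ₂ cos Δλ = (0.3316)(0.8284) + (0.9434)(0.5601)(0.2020) = 0.38146,
so c = arccos(0.38146) = 1.17943 rad.
Distance = R·c = 6371 × 1.1794 ≈ 7514 km.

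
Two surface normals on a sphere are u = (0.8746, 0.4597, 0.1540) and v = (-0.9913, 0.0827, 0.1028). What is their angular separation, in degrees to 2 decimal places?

144.40°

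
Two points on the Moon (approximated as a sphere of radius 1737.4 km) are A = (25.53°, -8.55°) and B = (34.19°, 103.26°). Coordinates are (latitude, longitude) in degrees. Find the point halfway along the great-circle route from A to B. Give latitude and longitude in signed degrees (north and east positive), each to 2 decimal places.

45.62°, 43.68°

The central angle between A and B is δ = 1.6059 rad.
With f = 0.5, the slerp weights are sin((1−f)δ)/sin δ = 0.7199 and sin(fδ)/sin δ = 0.7199.
Weighted sum of the unit vectors: (0.7199)·(0.8923,-0.1342,0.4310) + (0.7199)·(-0.1897,0.8051,0.5619) = (0.5058, 0.4830, 0.7148).
Converting back: φ = atan2(z, √(x²+y²)) = 45.62°, λ = atan2(y, x) = 43.68°.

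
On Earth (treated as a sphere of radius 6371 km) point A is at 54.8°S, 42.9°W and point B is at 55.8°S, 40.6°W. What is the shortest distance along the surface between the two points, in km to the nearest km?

In radians: φ₁ = -0.9564, φ₂ = -0.9739, Δλ = 2.300° = 0.0401 rad.
cos c = sin φ₁ sin φ₂ + cos φ₁ cos φ₂ cos Δλ = (-0.8171)(-0.8271) + (0.5764)(0.5621)(0.9992) = 0.99959,
so c = arccos(0.99959) = 0.02875 rad.
Distance = R·c = 6371 × 0.0288 ≈ 183 km.

183 km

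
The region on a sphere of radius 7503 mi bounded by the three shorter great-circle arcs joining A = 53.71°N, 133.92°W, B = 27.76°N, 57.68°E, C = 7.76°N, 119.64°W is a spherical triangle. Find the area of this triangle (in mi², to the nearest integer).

Side lengths (central angles): a = 2.5200, b = 0.8269, c = 1.7089 rad; semiperimeter s = 2.5279.
By l'Huilier's theorem, tan(E/4) = √[tan(s/2) tan((s−a)/2) tan((s−b)/2) tan((s−c)/2)], giving spherical excess E = 0.3130 rad.
Area = E·R² = 0.3130 × (7503)² ≈ 17619319 mi².

17619319 mi²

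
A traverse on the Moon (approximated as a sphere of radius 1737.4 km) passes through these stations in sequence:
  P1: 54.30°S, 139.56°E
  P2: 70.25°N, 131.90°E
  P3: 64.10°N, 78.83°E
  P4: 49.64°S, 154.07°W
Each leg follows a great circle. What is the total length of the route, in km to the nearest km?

Leg P1→P2: central angle 2.1759 rad, distance 3780.5 km.
Leg P2→P3: central angle 0.3616 rad, distance 628.3 km.
Leg P3→P4: central angle 2.5984 rad, distance 4514.5 km.
Total: 3780.5 + 628.3 + 4514.5 ≈ 8923 km.

8923 km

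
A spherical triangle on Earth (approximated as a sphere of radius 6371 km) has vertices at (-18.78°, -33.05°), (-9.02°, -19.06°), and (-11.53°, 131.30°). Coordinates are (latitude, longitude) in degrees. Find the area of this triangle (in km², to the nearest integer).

37731119 km²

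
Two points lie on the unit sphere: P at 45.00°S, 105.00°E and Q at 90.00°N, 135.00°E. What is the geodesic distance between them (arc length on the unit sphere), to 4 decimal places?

With latitudes φ₁ = -45.000°, φ₂ = 90.000° and longitude difference Δλ = 30.000°:
cos c = sin φ₁ sin φ₂ + cos φ₁ cos φ₂ cos Δλ = (-0.7071)(1.0000) + (0.7071)(0.0000)(0.8660) = -0.70711,
so c = arccos(-0.70711) = 2.35619 rad.
On the unit sphere the arc length equals the central angle: 2.3562.

2.3562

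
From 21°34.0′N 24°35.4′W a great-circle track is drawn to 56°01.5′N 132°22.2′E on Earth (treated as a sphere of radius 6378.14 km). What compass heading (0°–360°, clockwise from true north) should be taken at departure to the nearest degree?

13°

With φ₁ = 0.3764, φ₂ = 0.9778, Δλ = 2.7395 rad, the forward-azimuth formula gives
θ = atan2( sin Δλ cos φ₂ , cos φ₁ sin φ₂ − sin φ₁ cos φ₂ cos Δλ ) = atan2(0.2187, 0.9603) = 12.83°.
So the initial bearing is 13°.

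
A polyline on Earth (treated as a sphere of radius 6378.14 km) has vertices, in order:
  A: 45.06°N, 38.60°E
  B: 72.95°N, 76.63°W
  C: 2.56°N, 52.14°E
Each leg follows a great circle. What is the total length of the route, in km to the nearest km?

Leg A→B: central angle 0.9416 rad, distance 6006.0 km.
Leg B→C: central angle 1.7120 rad, distance 10919.3 km.
Total: 6006.0 + 10919.3 ≈ 16925 km.

16925 km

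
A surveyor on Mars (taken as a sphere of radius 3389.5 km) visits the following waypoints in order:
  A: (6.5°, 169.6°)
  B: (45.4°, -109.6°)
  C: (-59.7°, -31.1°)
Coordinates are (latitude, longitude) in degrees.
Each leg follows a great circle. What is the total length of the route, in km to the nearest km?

Leg A→B: central angle 1.3775 rad, distance 4668.9 km.
Leg B→C: central angle 2.1462 rad, distance 7274.4 km.
Total: 4668.9 + 7274.4 ≈ 11943 km.

11943 km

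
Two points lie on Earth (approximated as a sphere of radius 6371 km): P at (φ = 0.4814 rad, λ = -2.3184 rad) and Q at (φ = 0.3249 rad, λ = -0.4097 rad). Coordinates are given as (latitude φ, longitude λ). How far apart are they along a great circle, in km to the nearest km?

10842 km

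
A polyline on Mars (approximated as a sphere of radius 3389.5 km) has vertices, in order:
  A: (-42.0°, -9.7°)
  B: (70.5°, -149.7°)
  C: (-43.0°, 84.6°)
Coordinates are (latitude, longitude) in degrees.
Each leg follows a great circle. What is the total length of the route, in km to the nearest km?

16973 km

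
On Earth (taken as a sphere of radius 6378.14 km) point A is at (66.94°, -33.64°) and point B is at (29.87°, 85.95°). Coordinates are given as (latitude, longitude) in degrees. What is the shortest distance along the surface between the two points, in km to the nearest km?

Let φ₁ = 1.1683 rad, φ₂ = 0.5213 rad, and Δλ = 2.0872 rad.
Haversine: a = sin²(Δφ/2) + cos φ₁ cos φ₂ sin²(Δλ/2) = 0.1011 + (0.3917)(0.8672)(0.7469) = 0.35474.
Central angle c = 2·arcsin(√a) = 1.27603 rad.
Distance = R·c = 6378.14 × 1.2760 ≈ 8139 km.

8139 km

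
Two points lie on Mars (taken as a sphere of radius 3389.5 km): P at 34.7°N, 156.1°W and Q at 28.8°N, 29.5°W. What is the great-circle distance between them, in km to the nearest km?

5853 km

Let φ₁ = 0.6056 rad, φ₂ = 0.5027 rad, and Δλ = 2.2096 rad.
Haversine: a = sin²(Δφ/2) + cos φ₁ cos φ₂ sin²(Δλ/2) = 0.0026 + (0.8221)(0.8763)(0.7981) = 0.57765.
Central angle c = 2·arcsin(√a) = 1.72673 rad.
Distance = R·c = 3389.5 × 1.7267 ≈ 5853 km.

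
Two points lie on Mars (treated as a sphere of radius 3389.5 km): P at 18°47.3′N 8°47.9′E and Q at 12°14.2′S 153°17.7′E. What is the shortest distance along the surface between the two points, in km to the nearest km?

8592 km

With latitudes φ₁ = 18.788°, φ₂ = -12.237° and longitude difference Δλ = 144.497°:
Haversine: a = sin²(Δφ/2) + cos φ₁ cos φ₂ sin²(Δλ/2) = 0.0715 + (0.9467)(0.9773)(0.9070) = 0.91073.
Central angle c = 2·arcsin(√a) = 2.53476 rad.
Distance = R·c = 3389.5 × 2.5348 ≈ 8592 km.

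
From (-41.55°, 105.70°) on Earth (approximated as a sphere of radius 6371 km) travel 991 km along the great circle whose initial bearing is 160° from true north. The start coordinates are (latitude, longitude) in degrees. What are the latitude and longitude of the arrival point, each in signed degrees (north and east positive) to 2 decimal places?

-49.84°, 110.41°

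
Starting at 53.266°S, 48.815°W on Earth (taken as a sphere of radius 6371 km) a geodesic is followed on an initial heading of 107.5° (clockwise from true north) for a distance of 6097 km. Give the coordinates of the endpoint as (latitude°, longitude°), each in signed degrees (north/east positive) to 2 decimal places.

-37.49°, 30.47°

Angular distance δ = d/R = 6097/6371 = 0.95699 rad; initial bearing θ = 1.8762 rad.
sin φ₂ = sin φ₁ cos δ + cos φ₁ sin δ cos θ = (-0.8014)(0.5760) + (0.5981)(0.8175)(-0.3007) = -0.6086, so φ₂ = -37.49°.
Δλ = atan2(sin θ sin δ cos φ₁, cos δ − sin φ₁ sin φ₂) = atan2(0.4663, 0.0882) = 79.287°.
λ₂ = -48.815° + 79.287° = 30.47°.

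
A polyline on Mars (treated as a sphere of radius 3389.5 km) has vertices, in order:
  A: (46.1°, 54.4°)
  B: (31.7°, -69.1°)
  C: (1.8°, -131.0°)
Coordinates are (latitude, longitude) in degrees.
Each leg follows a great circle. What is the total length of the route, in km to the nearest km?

9011 km

Leg A→B: central angle 1.5178 rad, distance 5144.4 km.
Leg B→C: central angle 1.1406 rad, distance 3866.1 km.
Total: 5144.4 + 3866.1 ≈ 9011 km.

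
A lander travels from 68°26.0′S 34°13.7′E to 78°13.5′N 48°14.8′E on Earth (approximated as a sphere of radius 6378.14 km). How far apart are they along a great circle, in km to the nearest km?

In radians: φ₁ = -1.1944, φ₂ = 1.3653, Δλ = 14.018° = 0.2447 rad.
cos c = sin φ₁ sin φ₂ + cos φ₁ cos φ₂ cos Δλ = (-0.9300)(0.9790) + (0.3676)(0.2041)(0.9702) = -0.83764,
so c = arccos(-0.83764) = 2.56375 rad.
Distance = R·c = 6378.14 × 2.5637 ≈ 16352 km.

16352 km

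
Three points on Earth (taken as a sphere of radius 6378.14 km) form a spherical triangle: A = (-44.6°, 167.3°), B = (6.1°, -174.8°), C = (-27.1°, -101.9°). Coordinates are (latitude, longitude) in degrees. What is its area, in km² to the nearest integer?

Side lengths (central angles): a = 1.3573, b = 1.2545, c = 0.9284 rad; semiperimeter s = 1.7701.
By l'Huilier's theorem, tan(E/4) = √[tan(s/2) tan((s−a)/2) tan((s−b)/2) tan((s−c)/2)], giving spherical excess E = 0.6883 rad.
Area = E·R² = 0.6883 × (6378.14)² ≈ 27999847 km².

27999847 km²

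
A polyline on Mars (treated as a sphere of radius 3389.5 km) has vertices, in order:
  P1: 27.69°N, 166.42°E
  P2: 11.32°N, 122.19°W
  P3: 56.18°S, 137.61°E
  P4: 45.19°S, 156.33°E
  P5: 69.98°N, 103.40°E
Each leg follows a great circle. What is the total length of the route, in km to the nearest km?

18394 km

Leg P1→P2: central angle 1.1936 rad, distance 4045.8 km.
Leg P2→P3: central angle 1.8335 rad, distance 6214.7 km.
Leg P3→P4: central angle 0.2805 rad, distance 950.9 km.
Leg P4→P5: central angle 2.1190 rad, distance 7182.3 km.
Total: 4045.8 + 6214.7 + 950.9 + 7182.3 ≈ 18394 km.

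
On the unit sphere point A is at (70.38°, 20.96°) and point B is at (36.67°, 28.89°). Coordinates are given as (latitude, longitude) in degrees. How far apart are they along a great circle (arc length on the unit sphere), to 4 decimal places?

Let φ₁ = 1.2284 rad, φ₂ = 0.6400 rad, and Δλ = 0.1384 rad.
cos c = sin φ₁ sin φ₂ + cos φ₁ cos φ₂ cos Δλ = (0.9419)(0.5972) + (0.3358)(0.8021)(0.9904) = 0.82928,
so c = arccos(0.82928) = 0.59298 rad.
On the unit sphere the arc length equals the central angle: 0.5930.

0.5930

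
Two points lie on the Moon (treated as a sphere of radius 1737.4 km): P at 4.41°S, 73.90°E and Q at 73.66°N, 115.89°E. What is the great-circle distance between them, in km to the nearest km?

2494 km

Let φ₁ = -0.0770 rad, φ₂ = 1.2856 rad, and Δλ = 0.7329 rad.
cos c = sin φ₁ sin φ₂ + cos φ₁ cos φ₂ cos Δλ = (-0.0769)(0.9596) + (0.9970)(0.2813)(0.7433) = 0.13470,
so c = arccos(0.13470) = 1.43569 rad.
Distance = R·c = 1737.4 × 1.4357 ≈ 2494 km.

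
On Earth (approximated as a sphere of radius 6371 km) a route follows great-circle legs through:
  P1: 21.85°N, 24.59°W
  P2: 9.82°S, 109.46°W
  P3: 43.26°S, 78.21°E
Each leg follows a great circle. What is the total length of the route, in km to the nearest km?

Leg P1→P2: central angle 1.5525 rad, distance 9890.9 km.
Leg P2→P3: central angle 2.2072 rad, distance 14061.9 km.
Total: 9890.9 + 14061.9 ≈ 23953 km.

23953 km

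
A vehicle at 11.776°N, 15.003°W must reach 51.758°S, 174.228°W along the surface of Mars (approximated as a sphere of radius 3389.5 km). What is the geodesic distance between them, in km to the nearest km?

8082 km

Let φ₁ = 0.2055 rad, φ₂ = -0.9033 rad, and Δλ = -2.7790 rad.
cos c = sin φ₁ sin φ₂ + cos φ₁ cos φ₂ cos Δλ = (0.2041)(-0.7854) + (0.9790)(0.6190)(-0.9350) = -0.72685,
so c = arccos(-0.72685) = 2.38452 rad.
Distance = R·c = 3389.5 × 2.3845 ≈ 8082 km.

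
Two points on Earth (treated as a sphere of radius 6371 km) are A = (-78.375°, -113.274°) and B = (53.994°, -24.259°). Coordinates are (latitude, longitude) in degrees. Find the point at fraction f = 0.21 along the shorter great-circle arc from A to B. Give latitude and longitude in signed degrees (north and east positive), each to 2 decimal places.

-55.19°, -56.46°

Central angle δ = 2.4821 rad. Interpolating on the sphere with fraction f = 0.21:
P = [sin((1−f)δ)·A + sin(fδ)·B] / sin δ = 1.5095·A + 0.8128·B in Cartesian coordinates,
giving P = (0.3154, -0.4757, -0.8211), i.e. latitude -55.19°, longitude -56.46°.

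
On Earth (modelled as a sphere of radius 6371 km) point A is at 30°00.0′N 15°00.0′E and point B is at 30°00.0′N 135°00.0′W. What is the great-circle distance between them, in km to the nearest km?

12626 km

Let φ₁ = 0.5236 rad, φ₂ = 0.5236 rad, and Δλ = -2.6180 rad.
cos c = sin φ₁ sin φ₂ + cos φ₁ cos φ₂ cos Δλ = (0.5000)(0.5000) + (0.8660)(0.8660)(-0.8660) = -0.39952,
so c = arccos(-0.39952) = 1.98179 rad.
Distance = R·c = 6371 × 1.9818 ≈ 12626 km.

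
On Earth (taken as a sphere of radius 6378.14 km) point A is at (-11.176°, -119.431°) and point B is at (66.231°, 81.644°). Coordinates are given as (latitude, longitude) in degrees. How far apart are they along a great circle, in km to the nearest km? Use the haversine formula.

13705 km

Let φ₁ = -0.1951 rad, φ₂ = 1.1559 rad, and Δλ = -2.7738 rad.
Haversine: a = sin²(Δφ/2) + cos φ₁ cos φ₂ sin²(Δλ/2) = 0.3910 + (0.9810)(0.4031)(0.9666) = 0.77317.
Central angle c = 2·arcsin(√a) = 2.14879 rad.
Distance = R·c = 6378.14 × 2.1488 ≈ 13705 km.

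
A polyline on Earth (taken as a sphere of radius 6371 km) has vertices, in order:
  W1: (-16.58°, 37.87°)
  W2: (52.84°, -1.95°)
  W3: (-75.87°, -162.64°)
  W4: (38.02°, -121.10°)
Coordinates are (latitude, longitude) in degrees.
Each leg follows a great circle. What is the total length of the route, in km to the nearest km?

38940 km

Leg W1→W2: central angle 1.3518 rad, distance 8612.4 km.
Leg W2→W3: central angle 2.7189 rad, distance 17322.4 km.
Leg W3→W4: central angle 2.0413 rad, distance 13005.2 km.
Total: 8612.4 + 17322.4 + 13005.2 ≈ 38940 km.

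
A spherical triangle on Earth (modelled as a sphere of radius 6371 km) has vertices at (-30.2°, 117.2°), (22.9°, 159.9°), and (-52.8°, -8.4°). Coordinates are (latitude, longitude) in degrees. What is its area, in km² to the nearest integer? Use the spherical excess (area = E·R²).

Side lengths (central angles): a = 2.5970, b = 1.4742, c = 1.1708 rad; semiperimeter s = 2.6210.
By l'Huilier's theorem, tan(E/4) = √[tan(s/2) tan((s−a)/2) tan((s−b)/2) tan((s−c)/2)], giving spherical excess E = 0.6371 rad.
Area = E·R² = 0.6371 × (6371)² ≈ 25857782 km².

25857782 km²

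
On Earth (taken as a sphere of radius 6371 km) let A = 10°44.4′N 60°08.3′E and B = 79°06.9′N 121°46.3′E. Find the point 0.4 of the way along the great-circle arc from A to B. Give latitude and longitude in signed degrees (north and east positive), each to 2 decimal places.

39.90°, 66.54°

Central angle δ = 1.2962 rad. Interpolating on the sphere with fraction f = 0.4:
P = [sin((1−f)δ)·A + sin(fδ)·B] / sin δ = 0.7290·A + 0.5149·B in Cartesian coordinates,
giving P = (0.3054, 0.7038, 0.6414), i.e. latitude 39.90°, longitude 66.54°.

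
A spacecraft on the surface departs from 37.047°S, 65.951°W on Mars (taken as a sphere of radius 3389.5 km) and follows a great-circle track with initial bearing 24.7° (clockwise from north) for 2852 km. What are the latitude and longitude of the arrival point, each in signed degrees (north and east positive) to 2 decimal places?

Angular distance δ = d/R = 2852/3389.5 = 0.84142 rad; initial bearing θ = 0.4311 rad.
sin φ₂ = sin φ₁ cos δ + cos φ₁ sin δ cos θ = (-0.6025)(0.6664) + (0.7981)(0.7456)(0.9085) = 0.1392, so φ₂ = 8.00°.
Δλ = atan2(sin θ sin δ cos φ₁, cos δ − sin φ₁ sin φ₂) = atan2(0.2487, 0.7502) = 18.338°.
λ₂ = -65.951° + 18.338° = -47.61°.

8.00°, -47.61°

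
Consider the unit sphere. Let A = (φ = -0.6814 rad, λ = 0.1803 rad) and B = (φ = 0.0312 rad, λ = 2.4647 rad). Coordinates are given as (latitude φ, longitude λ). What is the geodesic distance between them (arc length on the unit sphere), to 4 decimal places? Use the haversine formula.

With latitudes φ₁ = -39.041°, φ₂ = 1.788° and longitude difference Δλ = 130.886°:
Haversine: a = sin²(Δφ/2) + cos φ₁ cos φ₂ sin²(Δλ/2) = 0.1217 + (0.7767)(0.9995)(0.8273) = 0.76390.
Central angle c = 2·arcsin(√a) = 2.12680 rad.
On the unit sphere the arc length equals the central angle: 2.1268.

2.1268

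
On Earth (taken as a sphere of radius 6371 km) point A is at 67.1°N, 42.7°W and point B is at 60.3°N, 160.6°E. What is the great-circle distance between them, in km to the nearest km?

With latitudes φ₁ = 67.100°, φ₂ = 60.300° and longitude difference Δλ = -156.700°:
cos c = sin φ₁ sin φ₂ + cos φ₁ cos φ₂ cos Δλ = (0.9212)(0.8686) + (0.3891)(0.4955)(-0.9184) = 0.62310,
so c = arccos(0.62310) = 0.89810 rad.
Distance = R·c = 6371 × 0.8981 ≈ 5722 km.

5722 km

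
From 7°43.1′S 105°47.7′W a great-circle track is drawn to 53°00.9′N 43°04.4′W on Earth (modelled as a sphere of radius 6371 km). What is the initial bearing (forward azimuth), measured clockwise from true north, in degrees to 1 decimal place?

32.8°

Δλ = 62.722° = 1.0947 rad.
y = sin Δλ · cos φ₂ = (0.8888)(0.6016) = 0.5347
x = cos φ₁ sin φ₂ − sin φ₁ cos φ₂ cos Δλ = (0.9909)(0.7988) − (-0.1343)(0.6016)(0.4583) = 0.8286
θ = atan2(y, x) = 32.83°, so the bearing is 32.8°.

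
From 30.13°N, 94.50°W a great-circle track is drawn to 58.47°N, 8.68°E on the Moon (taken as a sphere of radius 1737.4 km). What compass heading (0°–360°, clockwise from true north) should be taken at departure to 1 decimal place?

32.6°

With φ₁ = 0.5259, φ₂ = 1.0205, Δλ = 1.8008 rad, the forward-azimuth formula gives
θ = atan2( sin Δλ cos φ₂ , cos φ₁ sin φ₂ − sin φ₁ cos φ₂ cos Δλ ) = atan2(0.5092, 0.7971) = 32.57°.
So the initial bearing is 32.6°.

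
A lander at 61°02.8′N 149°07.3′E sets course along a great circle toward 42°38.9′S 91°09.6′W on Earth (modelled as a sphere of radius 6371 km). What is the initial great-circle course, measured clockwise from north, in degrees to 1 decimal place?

90.8°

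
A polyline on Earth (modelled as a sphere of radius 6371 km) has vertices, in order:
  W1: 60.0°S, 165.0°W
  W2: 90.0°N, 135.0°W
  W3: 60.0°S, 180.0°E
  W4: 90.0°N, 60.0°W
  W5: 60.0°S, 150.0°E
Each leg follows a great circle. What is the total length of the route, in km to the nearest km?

66717 km

Leg W1→W2: central angle 2.6180 rad, distance 16679.2 km.
Leg W2→W3: central angle 2.6180 rad, distance 16679.2 km.
Leg W3→W4: central angle 2.6180 rad, distance 16679.2 km.
Leg W4→W5: central angle 2.6180 rad, distance 16679.2 km.
Total: 16679.2 + 16679.2 + 16679.2 + 16679.2 ≈ 66717 km.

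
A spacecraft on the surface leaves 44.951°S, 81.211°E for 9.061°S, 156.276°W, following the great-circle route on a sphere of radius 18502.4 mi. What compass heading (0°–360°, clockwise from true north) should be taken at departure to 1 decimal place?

Δλ = 122.513° = 2.1383 rad.
y = sin Δλ · cos φ₂ = (0.8433)(0.9875) = 0.8327
x = cos φ₁ sin φ₂ − sin φ₁ cos φ₂ cos Δλ = (0.7077)(-0.1575) − (-0.7065)(0.9875)(-0.5375) = -0.4865
θ = atan2(y, x) = 120.29°, so the bearing is 120.3°.

120.3°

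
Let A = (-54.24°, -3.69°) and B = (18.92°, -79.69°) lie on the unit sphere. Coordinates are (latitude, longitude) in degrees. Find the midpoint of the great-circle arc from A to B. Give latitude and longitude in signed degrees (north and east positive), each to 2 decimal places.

-21.67°, -52.15°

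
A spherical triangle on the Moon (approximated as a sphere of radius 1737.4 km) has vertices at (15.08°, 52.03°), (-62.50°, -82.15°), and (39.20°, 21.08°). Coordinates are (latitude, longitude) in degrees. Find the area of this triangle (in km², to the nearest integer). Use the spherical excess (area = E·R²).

Side lengths (central angles): a = 2.2686, b = 0.6332, c = 2.1430 rad; semiperimeter s = 2.5224.
By l'Huilier's theorem, tan(E/4) = √[tan(s/2) tan((s−a)/2) tan((s−b)/2) tan((s−c)/2)], giving spherical excess E = 1.2583 rad.
Area = E·R² = 1.2583 × (1737.4)² ≈ 3798193 km².

3798193 km²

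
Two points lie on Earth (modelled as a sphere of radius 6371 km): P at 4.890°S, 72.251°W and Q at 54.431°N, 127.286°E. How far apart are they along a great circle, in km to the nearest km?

Let φ₁ = -0.0853 rad, φ₂ = 0.9500 rad, and Δλ = -2.8006 rad.
cos c = sin φ₁ sin φ₂ + cos φ₁ cos φ₂ cos Δλ = (-0.0852)(0.8134) + (0.9964)(0.5817)(-0.9424) = -0.61554,
so c = arccos(-0.61554) = 2.23386 rad.
Distance = R·c = 6371 × 2.2339 ≈ 14232 km.

14232 km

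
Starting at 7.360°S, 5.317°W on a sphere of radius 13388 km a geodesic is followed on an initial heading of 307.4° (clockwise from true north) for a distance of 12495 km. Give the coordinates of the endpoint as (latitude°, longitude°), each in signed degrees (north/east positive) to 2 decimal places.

24.07°, -49.68°

Angular distance δ = d/R = 12495/13388 = 0.93330 rad; initial bearing θ = 5.3651 rad.
sin φ₂ = sin φ₁ cos δ + cos φ₁ sin δ cos θ = (-0.1281)(0.5952) + (0.9918)(0.8036)(0.6074) = 0.4078, so φ₂ = 24.07°.
Δλ = atan2(sin θ sin δ cos φ₁, cos δ − sin φ₁ sin φ₂) = atan2(-0.6331, 0.6474) = -44.360°.
λ₂ = -5.317° − 44.360° = -49.68°.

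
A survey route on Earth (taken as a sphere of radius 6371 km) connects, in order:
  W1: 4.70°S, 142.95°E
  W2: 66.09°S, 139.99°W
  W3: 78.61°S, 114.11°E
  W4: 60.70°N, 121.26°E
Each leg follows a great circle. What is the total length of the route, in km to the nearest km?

Leg W1→W2: central angle 1.4047 rad, distance 8949.2 km.
Leg W2→W3: central angle 0.5069 rad, distance 3229.5 km.
Leg W3→W4: central angle 2.4326 rad, distance 15497.9 km.
Total: 8949.2 + 3229.5 + 15497.9 ≈ 27677 km.

27677 km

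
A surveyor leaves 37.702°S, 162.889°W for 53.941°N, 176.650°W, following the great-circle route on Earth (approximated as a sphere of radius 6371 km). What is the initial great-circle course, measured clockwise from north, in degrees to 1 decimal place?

351.9°

With φ₁ = -0.6580, φ₂ = 0.9414, Δλ = -0.2402 rad, the forward-azimuth formula gives
θ = atan2( sin Δλ cos φ₂ , cos φ₁ sin φ₂ − sin φ₁ cos φ₂ cos Δλ ) = atan2(-0.1400, 0.9893) = -8.06°.
Adding 360° brings this into [0°, 360°): 351.9°.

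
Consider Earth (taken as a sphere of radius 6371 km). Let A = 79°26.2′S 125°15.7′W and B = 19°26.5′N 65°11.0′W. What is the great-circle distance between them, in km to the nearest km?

11558 km

Let φ₁ = -1.3864 rad, φ₂ = 0.3393 rad, and Δλ = 1.0486 rad.
cos c = sin φ₁ sin φ₂ + cos φ₁ cos φ₂ cos Δλ = (-0.9831)(0.3328) + (0.1833)(0.9430)(0.4988) = -0.24098,
so c = arccos(-0.24098) = 1.81417 rad.
Distance = R·c = 6371 × 1.8142 ≈ 11558 km.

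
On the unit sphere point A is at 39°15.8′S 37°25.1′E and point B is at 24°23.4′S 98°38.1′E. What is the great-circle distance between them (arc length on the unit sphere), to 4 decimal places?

Let φ₁ = -0.6853 rad, φ₂ = -0.4257 rad, and Δλ = 1.0684 rad.
cos c = sin φ₁ sin φ₂ + cos φ₁ cos φ₂ cos Δλ = (-0.6329)(-0.4129) + (0.7742)(0.9108)(0.4815) = 0.60088,
so c = arccos(0.60088) = 0.92620 rad.
On the unit sphere the arc length equals the central angle: 0.9262.

0.9262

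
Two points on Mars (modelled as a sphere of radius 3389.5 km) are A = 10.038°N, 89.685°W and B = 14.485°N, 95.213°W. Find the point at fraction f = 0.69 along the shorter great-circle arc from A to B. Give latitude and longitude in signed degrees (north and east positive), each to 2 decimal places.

Central angle δ = 0.1221 rad. Interpolating on the sphere with fraction f = 0.69:
P = [sin((1−f)δ)·A + sin(fδ)·B] / sin δ = 0.3107·A + 0.6909·B in Cartesian coordinates,
giving P = (-0.0591, -0.9721, 0.2270), i.e. latitude 13.12°, longitude -93.48°.

13.12°, -93.48°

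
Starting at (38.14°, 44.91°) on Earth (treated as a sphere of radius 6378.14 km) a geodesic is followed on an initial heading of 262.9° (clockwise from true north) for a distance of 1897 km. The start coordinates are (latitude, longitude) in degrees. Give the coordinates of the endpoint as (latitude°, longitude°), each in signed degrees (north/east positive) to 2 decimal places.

34.19°, 24.33°

Angular distance δ = d/R = 1897/6378.14 = 0.29742 rad; initial bearing θ = 4.5885 rad.
sin φ₂ = sin φ₁ cos δ + cos φ₁ sin δ cos θ = (0.6176)(0.9561) + (0.7865)(0.2931)(-0.1236) = 0.5620, so φ₂ = 34.19°.
Δλ = atan2(sin θ sin δ cos φ₁, cos δ − sin φ₁ sin φ₂) = atan2(-0.2287, 0.6090) = -20.584°.
λ₂ = 44.910° − 20.584° = 24.33°.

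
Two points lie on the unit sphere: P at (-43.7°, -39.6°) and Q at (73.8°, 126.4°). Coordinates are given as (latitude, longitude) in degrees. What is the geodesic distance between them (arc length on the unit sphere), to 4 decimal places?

2.6044

In radians: φ₁ = -0.7627, φ₂ = 1.2881, Δλ = 166.000° = 2.8972 rad.
Haversine: a = sin²(Δφ/2) + cos φ₁ cos φ₂ sin²(Δλ/2) = 0.7309 + (0.7230)(0.2790)(0.9851) = 0.92958.
Central angle c = 2·arcsin(√a) = 2.60442 rad.
On the unit sphere the arc length equals the central angle: 2.6044.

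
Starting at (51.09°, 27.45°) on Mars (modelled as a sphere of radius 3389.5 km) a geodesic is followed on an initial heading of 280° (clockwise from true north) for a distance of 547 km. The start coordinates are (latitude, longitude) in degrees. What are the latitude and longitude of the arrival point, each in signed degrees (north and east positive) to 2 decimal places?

Angular distance δ = d/R = 547/3389.5 = 0.16138 rad; initial bearing θ = 4.8869 rad.
sin φ₂ = sin φ₁ cos δ + cos φ₁ sin δ cos θ = (0.7781)(0.9870) + (0.6281)(0.1607)(0.1736) = 0.7855, so φ₂ = 51.77°.
Δλ = atan2(sin θ sin δ cos φ₁, cos δ − sin φ₁ sin φ₂) = atan2(-0.0994, 0.3757) = -14.816°.
λ₂ = 27.450° − 14.816° = 12.63°.

51.77°, 12.63°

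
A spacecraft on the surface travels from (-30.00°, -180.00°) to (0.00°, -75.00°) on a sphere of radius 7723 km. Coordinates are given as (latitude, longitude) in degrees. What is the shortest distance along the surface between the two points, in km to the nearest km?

13877 km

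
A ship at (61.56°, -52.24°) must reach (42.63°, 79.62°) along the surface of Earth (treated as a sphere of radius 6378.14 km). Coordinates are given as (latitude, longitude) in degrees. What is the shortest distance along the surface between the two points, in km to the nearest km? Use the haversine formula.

With latitudes φ₁ = 61.560°, φ₂ = 42.630° and longitude difference Δλ = 131.860°:
Haversine: a = sin²(Δφ/2) + cos φ₁ cos φ₂ sin²(Δλ/2) = 0.0270 + (0.4762)(0.7357)(0.8337) = 0.31915.
Central angle c = 2·arcsin(√a) = 1.20070 rad.
Distance = R·c = 6378.14 × 1.2007 ≈ 7658 km.

7658 km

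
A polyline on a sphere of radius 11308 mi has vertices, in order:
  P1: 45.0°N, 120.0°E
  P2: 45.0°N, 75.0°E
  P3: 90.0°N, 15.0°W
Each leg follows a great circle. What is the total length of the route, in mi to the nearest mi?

15078 mi

Leg P1→P2: central angle 0.5480 rad, distance 6197.1 mi.
Leg P2→P3: central angle 0.7854 rad, distance 8881.3 mi.
Total: 6197.1 + 8881.3 ≈ 15078 mi.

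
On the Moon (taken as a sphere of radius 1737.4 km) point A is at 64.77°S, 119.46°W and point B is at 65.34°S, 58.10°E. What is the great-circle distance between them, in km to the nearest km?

With latitudes φ₁ = -64.770°, φ₂ = -65.340° and longitude difference Δλ = 177.560°:
Haversine: a = sin²(Δφ/2) + cos φ₁ cos φ₂ sin²(Δλ/2) = 0.0000 + (0.4263)(0.4172)(0.9995) = 0.17779.
Central angle c = 2·arcsin(√a) = 0.87053 rad.
Distance = R·c = 1737.4 × 0.8705 ≈ 1512 km.

1512 km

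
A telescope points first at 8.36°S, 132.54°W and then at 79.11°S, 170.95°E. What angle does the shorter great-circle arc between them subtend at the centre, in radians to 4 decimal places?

Let φ₁ = -0.1459 rad, φ₂ = -1.3807 rad, and Δλ = -0.9863 rad.
cos c = sin φ₁ sin φ₂ + cos φ₁ cos φ₂ cos Δλ = (-0.1454)(-0.9820) + (0.9894)(0.1889)(0.5518) = 0.24591,
so c = arccos(0.24591) = 1.32233 rad.
So the angular separation is 1.3223 rad.

1.3223 rad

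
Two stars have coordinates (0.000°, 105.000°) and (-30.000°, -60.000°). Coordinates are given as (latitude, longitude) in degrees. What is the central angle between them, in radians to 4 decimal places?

2.5617 rad

With latitudes φ₁ = 0.000°, φ₂ = -30.000° and longitude difference Δλ = -165.000°:
Haversine: a = sin²(Δφ/2) + cos φ₁ cos φ₂ sin²(Δλ/2) = 0.0670 + (1.0000)(0.8660)(0.9830) = 0.91826.
Central angle c = 2·arcsin(√a) = 2.56169 rad.
So the angular separation is 2.5617 rad.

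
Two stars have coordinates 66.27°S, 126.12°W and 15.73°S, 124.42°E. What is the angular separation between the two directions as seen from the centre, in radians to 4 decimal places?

With latitudes φ₁ = -66.270°, φ₂ = -15.730° and longitude difference Δλ = -109.460°:
Haversine: a = sin²(Δφ/2) + cos φ₁ cos φ₂ sin²(Δλ/2) = 0.1822 + (0.4024)(0.9625)(0.6666) = 0.44043.
Central angle c = 2·arcsin(√a) = 1.45138 rad.
So the angular separation is 1.4514 rad.

1.4514 rad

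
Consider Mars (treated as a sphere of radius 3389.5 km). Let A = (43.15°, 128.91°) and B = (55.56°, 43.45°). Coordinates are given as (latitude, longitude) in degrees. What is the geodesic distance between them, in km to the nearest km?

Let φ₁ = 0.7531 rad, φ₂ = 0.9697 rad, and Δλ = -1.4916 rad.
cos c = sin φ₁ sin φ₂ + cos φ₁ cos φ₂ cos Δλ = (0.6839)(0.8247) + (0.7296)(0.5655)(0.0792) = 0.59669,
so c = arccos(0.59669) = 0.93142 rad.
Distance = R·c = 3389.5 × 0.9314 ≈ 3157 km.

3157 km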